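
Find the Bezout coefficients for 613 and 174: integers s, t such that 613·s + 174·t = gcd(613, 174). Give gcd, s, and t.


Euclidean algorithm on (613, 174) — divide until remainder is 0:
  613 = 3 · 174 + 91
  174 = 1 · 91 + 83
  91 = 1 · 83 + 8
  83 = 10 · 8 + 3
  8 = 2 · 3 + 2
  3 = 1 · 2 + 1
  2 = 2 · 1 + 0
gcd(613, 174) = 1.
Track Bezout coefficients alongside the remainders: start with r₀ = 613 = a·1 + b·0 (s = 1, t = 0) and r₁ = 174 = a·0 + b·1 (s = 0, t = 1); each new remainder r_{k+1} = r_{k-1} − q_k·r_k inherits s_{k+1} = s_{k-1} − q_k·s_k, t_{k+1} = t_{k-1} − q_k·t_k, so r_k = a·s_k + b·t_k at every step:
  q = 3: r = 91, s = 1 − 3·0 = 1, t = 0 − 3·1 = -3  (check: 613·1 + 174·(-3) = 91)
  q = 1: r = 83, s = 0 − 1·1 = -1, t = 1 − 1·(-3) = 4  (check: 613·(-1) + 174·4 = 83)
  q = 1: r = 8, s = 1 − 1·(-1) = 2, t = -3 − 1·4 = -7  (check: 613·2 + 174·(-7) = 8)
  q = 10: r = 3, s = -1 − 10·2 = -21, t = 4 − 10·(-7) = 74  (check: 613·(-21) + 174·74 = 3)
  q = 2: r = 2, s = 2 − 2·(-21) = 44, t = -7 − 2·74 = -155  (check: 613·44 + 174·(-155) = 2)
  q = 1: r = 1, s = -21 − 1·44 = -65, t = 74 − 1·(-155) = 229  (check: 613·(-65) + 174·229 = 1)
The row with r = 1 (the gcd) gives the Bezout coefficients s = -65, t = 229.
Result: 613 · (-65) + 174 · (229) = 1.

gcd(613, 174) = 1; s = -65, t = 229 (check: 613·(-65) + 174·229 = 1).


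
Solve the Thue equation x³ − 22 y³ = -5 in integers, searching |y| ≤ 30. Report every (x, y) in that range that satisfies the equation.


The equation is x³ - 22y³ = -5. For fixed y, x³ = 22·y³ − 5, so a solution requires the RHS to be a perfect cube.
Strategy: iterate y from -30 to 30, compute RHS = 22·y³ − 5, and check whether it is a (positive or negative) perfect cube.
Check small values of y:
  y = 0: RHS = -5 is not a perfect cube.
  y = 1: RHS = 17 is not a perfect cube.
  y = -1: RHS = -27 = (-3)³ ⇒ x = -3 works.
  y = 2: RHS = 171 is not a perfect cube.
  y = -2: RHS = -181 is not a perfect cube.
  y = 3: RHS = 589 is not a perfect cube.
  y = -3: RHS = -599 is not a perfect cube.
Continuing the search up to |y| = 30 finds no further solutions beyond those listed.
Collected solutions: (-3, -1).

Solutions (with |y| ≤ 30): (-3, -1).


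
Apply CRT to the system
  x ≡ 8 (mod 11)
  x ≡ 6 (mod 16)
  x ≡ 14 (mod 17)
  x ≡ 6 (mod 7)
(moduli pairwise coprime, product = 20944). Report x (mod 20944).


Product of moduli M = 11 · 16 · 17 · 7 = 20944.
Merge one congruence at a time:
  Start: x ≡ 8 (mod 11).
  Combine with x ≡ 6 (mod 16); new modulus lcm = 176.
    Write x = 8 + 11·t and substitute into x ≡ 6 (mod 16): 11·t ≡ 6 − 8 = -2 (mod 16).
    Reduce coefficients mod 16: 11·t ≡ 14 (mod 16).
    The inverse of 11 mod 16 is 3 (since 11·3 = 33 = 2·16 + 1), so t ≡ 3·14 = 42 ≡ 10 (mod 16).
    Then x = 8 + 11·10 = 118, valid modulo lcm(11, 16) = 176: x ≡ 118 (mod 176).
  Combine with x ≡ 14 (mod 17); new modulus lcm = 2992.
    Write x = 118 + 176·t and substitute into x ≡ 14 (mod 17): 176·t ≡ 14 − 118 = -104 (mod 17).
    Reduce coefficients mod 17: 6·t ≡ 15 (mod 17).
    The inverse of 6 mod 17 is 3 (since 6·3 = 18 = 1·17 + 1), so t ≡ 3·15 = 45 ≡ 11 (mod 17).
    Then x = 118 + 176·11 = 2054, valid modulo lcm(176, 17) = 2992: x ≡ 2054 (mod 2992).
  Combine with x ≡ 6 (mod 7); new modulus lcm = 20944.
    Write x = 2054 + 2992·t and substitute into x ≡ 6 (mod 7): 2992·t ≡ 6 − 2054 = -2048 (mod 7).
    Reduce coefficients mod 7: 3·t ≡ 3 (mod 7).
    The inverse of 3 mod 7 is 5 (since 3·5 = 15 = 2·7 + 1), so t ≡ 5·3 = 15 ≡ 1 (mod 7).
    Then x = 2054 + 2992·1 = 5046, valid modulo lcm(2992, 7) = 20944: x ≡ 5046 (mod 20944).
Verify against each original: 5046 mod 11 = 8, 5046 mod 16 = 6, 5046 mod 17 = 14, 5046 mod 7 = 6.

x ≡ 5046 (mod 20944).


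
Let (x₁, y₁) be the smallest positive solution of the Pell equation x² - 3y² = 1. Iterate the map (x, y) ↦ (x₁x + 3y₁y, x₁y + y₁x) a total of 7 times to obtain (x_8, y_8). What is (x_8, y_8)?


Step 1: Find the fundamental solution (x₁, y₁) of x² - 3y² = 1.
  Expand √3 as a continued fraction. a₀ = ⌊√3⌋ = 1; iterate m_{k+1} = d_k·a_k − m_k, d_{k+1} = (3 − m_{k+1}²)/d_k, a_{k+1} = ⌊(a₀ + m_{k+1})/d_{k+1}⌋ (starting m₀ = 0, d₀ = 1), with convergents p_k = a_k·p_{k-1} + p_{k-2}, q_k = a_k·q_{k-1} + q_{k-2} (p₋₁ = 1, q₋₁ = 0):
  k = 0: a₀ = 1; p₀/q₀ = 1/1; p₀² − 3·q₀² = 1 − 3 = -2.
  k = 1: m = 1, d = 2, a = ⌊(1 + 1)/2⌋ = 1; p/q = (1·1 + 1)/(1·1 + 0) = 2/1; p² − 3·q² = 4 − 3 = 1.
  The first convergent with p² − 3·q² = 1 gives the fundamental solution (x₁, y₁) = (2, 1).
Step 2: Apply the recurrence (x_{n+1}, y_{n+1}) = (x₁x_n + 3y₁y_n, x₁y_n + y₁x_n) repeatedly.
  From (x_1, y_1) = (2, 1): x_2 = 2·2 + 3·1·1 = 7; y_2 = 2·1 + 1·2 = 4.
  From (x_2, y_2) = (7, 4): x_3 = 2·7 + 3·1·4 = 26; y_3 = 2·4 + 1·7 = 15.
  From (x_3, y_3) = (26, 15): x_4 = 2·26 + 3·1·15 = 97; y_4 = 2·15 + 1·26 = 56.
  From (x_4, y_4) = (97, 56): x_5 = 2·97 + 3·1·56 = 362; y_5 = 2·56 + 1·97 = 209.
  From (x_5, y_5) = (362, 209): x_6 = 2·362 + 3·1·209 = 1351; y_6 = 2·209 + 1·362 = 780.
  From (x_6, y_6) = (1351, 780): x_7 = 2·1351 + 3·1·780 = 5042; y_7 = 2·780 + 1·1351 = 2911.
  From (x_7, y_7) = (5042, 2911): x_8 = 2·5042 + 3·1·2911 = 18817; y_8 = 2·2911 + 1·5042 = 10864.
Step 3: Verify x_8² - 3·y_8² = 354079489 - 354079488 = 1 (should be 1). ✓

(x_1, y_1) = (2, 1); (x_8, y_8) = (18817, 10864).


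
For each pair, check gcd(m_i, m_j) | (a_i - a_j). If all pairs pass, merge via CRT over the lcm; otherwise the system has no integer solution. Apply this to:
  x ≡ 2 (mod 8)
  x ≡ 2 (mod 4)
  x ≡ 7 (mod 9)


Moduli 8, 4, 9 are not pairwise coprime, so CRT works modulo lcm(m_i) when all pairwise compatibility conditions hold.
Pairwise compatibility: gcd(m_i, m_j) must divide a_i - a_j for every pair.
Merge one congruence at a time:
  Start: x ≡ 2 (mod 8).
  Combine with x ≡ 2 (mod 4): gcd(8, 4) = 4; 2 - 2 = 0, which IS divisible by 4, so compatible.
    Write x = 2 + 8·t and substitute into x ≡ 2 (mod 4): 8·t ≡ 2 − 2 = 0 (mod 4).
    Divide the congruence (and modulus) by g = 4: 2·t ≡ 0 (mod 1).
    Modulo 1 every t works; take t = 0.
    Then x = 2 + 8·0 = 2, valid modulo lcm(8, 4) = 8: x ≡ 2 (mod 8).
  Combine with x ≡ 7 (mod 9): gcd(8, 9) = 1; 7 - 2 = 5, which IS divisible by 1, so compatible.
    Write x = 2 + 8·t and substitute into x ≡ 7 (mod 9): 8·t ≡ 7 − 2 = 5 (mod 9).
    The inverse of 8 mod 9 is 8 (since 8·8 = 64 = 7·9 + 1), so t ≡ 8·5 = 40 ≡ 4 (mod 9).
    Then x = 2 + 8·4 = 34, valid modulo lcm(8, 9) = 72: x ≡ 34 (mod 72).
Verify: 34 mod 8 = 2, 34 mod 4 = 2, 34 mod 9 = 7.

x ≡ 34 (mod 72).


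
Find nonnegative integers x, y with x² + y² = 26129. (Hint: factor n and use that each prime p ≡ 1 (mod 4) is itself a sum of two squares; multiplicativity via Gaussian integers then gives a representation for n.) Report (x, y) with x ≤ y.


Step 1: Factor n = 26129 = 17 · 29 · 53.
Step 2: Check the mod-4 condition on each prime factor: 17 ≡ 1 (mod 4), exponent 1; 29 ≡ 1 (mod 4), exponent 1; 53 ≡ 1 (mod 4), exponent 1.
All primes ≡ 3 (mod 4) appear to even exponent (or don't appear), so by the two-squares theorem n IS expressible as a sum of two squares.
Step 3: Build a representation. Here n = 17 · 29 · 53 is a product of primes ≡ 1 (mod 4). Each prime p ≡ 1 (mod 4) is itself a sum of two squares; find a² by testing p − a² for a perfect square:
  17: 17 − 1² = 16 = 4² ⇒ 17 = 1² + 4².
  29: 29 − 1² = 28, 29 − 2² = 25 = 5² ⇒ 29 = 2² + 5².
  53: 53 − 1² = 52, 53 − 2² = 49 = 7² ⇒ 53 = 2² + 7².
  Combine using the Brahmagupta–Fibonacci identity (a² + b²)(c² + d²) = (ac − bd)² + (ad + bc)² = (ac + bd)² + (ad − bc)²:
  17 · 29 = 493: from (1² + 4²)(2² + 5²), take (1·2 − 4·5, 1·5 + 4·2) = (2 − 20, 5 + 8) = (-18, 13); dropping signs (only squares matter) gives (18, 13); check 18² + 13² = 324 + 169 = 493 ✓.
  493 · 53 = 26129: from (18² + 13²)(2² + 7²), take (18·2 − 13·7, 18·7 + 13·2) = (36 − 91, 126 + 26) = (-55, 152); dropping signs (only squares matter) gives (55, 152); check 55² + 152² = 3025 + 23104 = 26129 ✓.
Step 4: Order so x ≤ y and verify: 55² + 152² = 3025 + 23104 = 26129 = n. ✓

n = 26129 = 55² + 152² (one valid representation with x ≤ y).


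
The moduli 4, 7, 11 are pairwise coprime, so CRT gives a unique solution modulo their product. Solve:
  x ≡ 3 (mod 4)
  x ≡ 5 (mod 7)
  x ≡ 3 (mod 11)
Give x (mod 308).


Moduli 4, 7, 11 are pairwise coprime; by CRT there is a unique solution modulo M = 4 · 7 · 11 = 308.
Solve pairwise, accumulating the modulus:
  Start with x ≡ 3 (mod 4).
  Combine with x ≡ 5 (mod 7): since gcd(4, 7) = 1, we get a unique residue mod 28.
    Write x = 3 + 4·t and substitute into x ≡ 5 (mod 7): 4·t ≡ 5 − 3 = 2 (mod 7).
    The inverse of 4 mod 7 is 2 (since 4·2 = 8 = 1·7 + 1), so t ≡ 2·2 = 4 ≡ 4 (mod 7).
    Then x = 3 + 4·4 = 19, valid modulo lcm(4, 7) = 28: x ≡ 19 (mod 28).
  Combine with x ≡ 3 (mod 11): since gcd(28, 11) = 1, we get a unique residue mod 308.
    Write x = 19 + 28·t and substitute into x ≡ 3 (mod 11): 28·t ≡ 3 − 19 = -16 (mod 11).
    Reduce coefficients mod 11: 6·t ≡ 6 (mod 11).
    The inverse of 6 mod 11 is 2 (since 6·2 = 12 = 1·11 + 1), so t ≡ 2·6 = 12 ≡ 1 (mod 11).
    Then x = 19 + 28·1 = 47, valid modulo lcm(28, 11) = 308: x ≡ 47 (mod 308).
Verify: 47 mod 4 = 3 ✓, 47 mod 7 = 5 ✓, 47 mod 11 = 3 ✓.

x ≡ 47 (mod 308).


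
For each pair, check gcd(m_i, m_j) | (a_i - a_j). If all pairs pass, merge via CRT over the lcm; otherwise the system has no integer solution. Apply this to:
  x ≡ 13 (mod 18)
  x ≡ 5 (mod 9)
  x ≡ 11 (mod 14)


Moduli 18, 9, 14 are not pairwise coprime, so CRT works modulo lcm(m_i) when all pairwise compatibility conditions hold.
Pairwise compatibility: gcd(m_i, m_j) must divide a_i - a_j for every pair.
Merge one congruence at a time:
  Start: x ≡ 13 (mod 18).
  Combine with x ≡ 5 (mod 9): gcd(18, 9) = 9, and 5 - 13 = -8 is NOT divisible by 9.
    ⇒ system is inconsistent (no integer solution).

No solution (the system is inconsistent).


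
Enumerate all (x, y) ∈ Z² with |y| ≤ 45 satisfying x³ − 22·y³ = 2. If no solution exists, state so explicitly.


The equation is x³ - 22y³ = 2. For fixed y, x³ = 22·y³ + 2, so a solution requires the RHS to be a perfect cube.
Strategy: iterate y from -45 to 45, compute RHS = 22·y³ + 2, and check whether it is a (positive or negative) perfect cube.
Check small values of y:
  y = 0: RHS = 2 is not a perfect cube.
  y = 1: RHS = 24 is not a perfect cube.
  y = -1: RHS = -20 is not a perfect cube.
  y = 2: RHS = 178 is not a perfect cube.
  y = -2: RHS = -174 is not a perfect cube.
  y = 3: RHS = 596 is not a perfect cube.
  y = -3: RHS = -592 is not a perfect cube.
Continuing the search up to |y| = 45 finds no solutions either.
No (x, y) in the scanned range satisfies the equation.

No integer solutions with |y| ≤ 45.


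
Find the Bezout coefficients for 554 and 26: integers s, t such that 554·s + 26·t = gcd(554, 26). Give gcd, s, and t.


Euclidean algorithm on (554, 26) — divide until remainder is 0:
  554 = 21 · 26 + 8
  26 = 3 · 8 + 2
  8 = 4 · 2 + 0
gcd(554, 26) = 2.
Track Bezout coefficients alongside the remainders: start with r₀ = 554 = a·1 + b·0 (s = 1, t = 0) and r₁ = 26 = a·0 + b·1 (s = 0, t = 1); each new remainder r_{k+1} = r_{k-1} − q_k·r_k inherits s_{k+1} = s_{k-1} − q_k·s_k, t_{k+1} = t_{k-1} − q_k·t_k, so r_k = a·s_k + b·t_k at every step:
  q = 21: r = 8, s = 1 − 21·0 = 1, t = 0 − 21·1 = -21  (check: 554·1 + 26·(-21) = 8)
  q = 3: r = 2, s = 0 − 3·1 = -3, t = 1 − 3·(-21) = 64  (check: 554·(-3) + 26·64 = 2)
The row with r = 2 (the gcd) gives the Bezout coefficients s = -3, t = 64.
Result: 554 · (-3) + 26 · (64) = 2.

gcd(554, 26) = 2; s = -3, t = 64 (check: 554·(-3) + 26·64 = 2).


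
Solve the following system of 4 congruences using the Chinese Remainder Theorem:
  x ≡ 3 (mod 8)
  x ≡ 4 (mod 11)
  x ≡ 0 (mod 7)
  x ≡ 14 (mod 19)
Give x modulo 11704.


Product of moduli M = 8 · 11 · 7 · 19 = 11704.
Merge one congruence at a time:
  Start: x ≡ 3 (mod 8).
  Combine with x ≡ 4 (mod 11); new modulus lcm = 88.
    Write x = 3 + 8·t and substitute into x ≡ 4 (mod 11): 8·t ≡ 4 − 3 = 1 (mod 11).
    The inverse of 8 mod 11 is 7 (since 8·7 = 56 = 5·11 + 1), so t ≡ 7·1 = 7 ≡ 7 (mod 11).
    Then x = 3 + 8·7 = 59, valid modulo lcm(8, 11) = 88: x ≡ 59 (mod 88).
  Combine with x ≡ 0 (mod 7); new modulus lcm = 616.
    Write x = 59 + 88·t and substitute into x ≡ 0 (mod 7): 88·t ≡ 0 − 59 = -59 (mod 7).
    Reduce coefficients mod 7: 4·t ≡ 4 (mod 7).
    The inverse of 4 mod 7 is 2 (since 4·2 = 8 = 1·7 + 1), so t ≡ 2·4 = 8 ≡ 1 (mod 7).
    Then x = 59 + 88·1 = 147, valid modulo lcm(88, 7) = 616: x ≡ 147 (mod 616).
  Combine with x ≡ 14 (mod 19); new modulus lcm = 11704.
    Write x = 147 + 616·t and substitute into x ≡ 14 (mod 19): 616·t ≡ 14 − 147 = -133 (mod 19).
    Reduce coefficients mod 19: 8·t ≡ 0 (mod 19).
    The inverse of 8 mod 19 is 12 (since 8·12 = 96 = 5·19 + 1), so t ≡ 12·0 = 0 ≡ 0 (mod 19).
    Then x = 147 + 616·0 = 147, valid modulo lcm(616, 19) = 11704: x ≡ 147 (mod 11704).
Verify against each original: 147 mod 8 = 3, 147 mod 11 = 4, 147 mod 7 = 0, 147 mod 19 = 14.

x ≡ 147 (mod 11704).


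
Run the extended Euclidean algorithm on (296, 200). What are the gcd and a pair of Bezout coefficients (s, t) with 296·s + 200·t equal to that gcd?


Euclidean algorithm on (296, 200) — divide until remainder is 0:
  296 = 1 · 200 + 96
  200 = 2 · 96 + 8
  96 = 12 · 8 + 0
gcd(296, 200) = 8.
Track Bezout coefficients alongside the remainders: start with r₀ = 296 = a·1 + b·0 (s = 1, t = 0) and r₁ = 200 = a·0 + b·1 (s = 0, t = 1); each new remainder r_{k+1} = r_{k-1} − q_k·r_k inherits s_{k+1} = s_{k-1} − q_k·s_k, t_{k+1} = t_{k-1} − q_k·t_k, so r_k = a·s_k + b·t_k at every step:
  q = 1: r = 96, s = 1 − 1·0 = 1, t = 0 − 1·1 = -1  (check: 296·1 + 200·(-1) = 96)
  q = 2: r = 8, s = 0 − 2·1 = -2, t = 1 − 2·(-1) = 3  (check: 296·(-2) + 200·3 = 8)
The row with r = 8 (the gcd) gives the Bezout coefficients s = -2, t = 3.
Result: 296 · (-2) + 200 · (3) = 8.

gcd(296, 200) = 8; s = -2, t = 3 (check: 296·(-2) + 200·3 = 8).


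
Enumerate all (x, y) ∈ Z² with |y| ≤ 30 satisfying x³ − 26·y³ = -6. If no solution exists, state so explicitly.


The equation is x³ - 26y³ = -6. For fixed y, x³ = 26·y³ − 6, so a solution requires the RHS to be a perfect cube.
Strategy: iterate y from -30 to 30, compute RHS = 26·y³ − 6, and check whether it is a (positive or negative) perfect cube.
Check small values of y:
  y = 0: RHS = -6 is not a perfect cube.
  y = 1: RHS = 20 is not a perfect cube.
  y = -1: RHS = -32 is not a perfect cube.
  y = 2: RHS = 202 is not a perfect cube.
  y = -2: RHS = -214 is not a perfect cube.
  y = 3: RHS = 696 is not a perfect cube.
  y = -3: RHS = -708 is not a perfect cube.
Continuing the search up to |y| = 30 finds no solutions either.
No (x, y) in the scanned range satisfies the equation.

No integer solutions with |y| ≤ 30.


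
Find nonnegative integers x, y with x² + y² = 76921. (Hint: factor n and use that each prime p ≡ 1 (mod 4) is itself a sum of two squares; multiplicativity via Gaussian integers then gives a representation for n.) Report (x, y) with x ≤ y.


Step 1: Factor n = 76921 = 13 · 61 · 97.
Step 2: Check the mod-4 condition on each prime factor: 13 ≡ 1 (mod 4), exponent 1; 61 ≡ 1 (mod 4), exponent 1; 97 ≡ 1 (mod 4), exponent 1.
All primes ≡ 3 (mod 4) appear to even exponent (or don't appear), so by the two-squares theorem n IS expressible as a sum of two squares.
Step 3: Build a representation. Here n = 13 · 61 · 97 is a product of primes ≡ 1 (mod 4). Each prime p ≡ 1 (mod 4) is itself a sum of two squares; find a² by testing p − a² for a perfect square:
  13: 13 − 1² = 12, 13 − 2² = 9 = 3² ⇒ 13 = 2² + 3².
  61: 61 − 1² = 60, 61 − 2² = 57, 61 − 3² = 52, 61 − 4² = 45, 61 − 5² = 36 = 6² ⇒ 61 = 5² + 6².
  97: 97 − 1² = 96, 97 − 2² = 93, 97 − 3² = 88, 97 − 4² = 81 = 9² ⇒ 97 = 4² + 9².
  Combine using the Brahmagupta–Fibonacci identity (a² + b²)(c² + d²) = (ac − bd)² + (ad + bc)² = (ac + bd)² + (ad − bc)²:
  13 · 61 = 793: from (2² + 3²)(5² + 6²), take (2·5 − 3·6, 2·6 + 3·5) = (10 − 18, 12 + 15) = (-8, 27); dropping signs (only squares matter) gives (8, 27); check 8² + 27² = 64 + 729 = 793 ✓.
  793 · 97 = 76921: from (8² + 27²)(4² + 9²), take (8·4 − 27·9, 8·9 + 27·4) = (32 − 243, 72 + 108) = (-211, 180); dropping signs (only squares matter) gives (211, 180); check 211² + 180² = 44521 + 32400 = 76921 ✓.
Step 4: Order so x ≤ y and verify: 180² + 211² = 32400 + 44521 = 76921 = n. ✓

n = 76921 = 180² + 211² (one valid representation with x ≤ y).


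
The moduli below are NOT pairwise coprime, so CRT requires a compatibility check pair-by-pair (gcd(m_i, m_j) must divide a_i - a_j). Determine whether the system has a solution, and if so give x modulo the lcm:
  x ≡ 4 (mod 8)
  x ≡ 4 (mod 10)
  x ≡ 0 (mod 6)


Moduli 8, 10, 6 are not pairwise coprime, so CRT works modulo lcm(m_i) when all pairwise compatibility conditions hold.
Pairwise compatibility: gcd(m_i, m_j) must divide a_i - a_j for every pair.
Merge one congruence at a time:
  Start: x ≡ 4 (mod 8).
  Combine with x ≡ 4 (mod 10): gcd(8, 10) = 2; 4 - 4 = 0, which IS divisible by 2, so compatible.
    Write x = 4 + 8·t and substitute into x ≡ 4 (mod 10): 8·t ≡ 4 − 4 = 0 (mod 10).
    Divide the congruence (and modulus) by g = 2: 4·t ≡ 0 (mod 5).
    The inverse of 4 mod 5 is 4 (since 4·4 = 16 = 3·5 + 1), so t ≡ 4·0 = 0 ≡ 0 (mod 5).
    Then x = 4 + 8·0 = 4, valid modulo lcm(8, 10) = 40: x ≡ 4 (mod 40).
  Combine with x ≡ 0 (mod 6): gcd(40, 6) = 2; 0 - 4 = -4, which IS divisible by 2, so compatible.
    Write x = 4 + 40·t and substitute into x ≡ 0 (mod 6): 40·t ≡ 0 − 4 = -4 (mod 6).
    Divide the congruence (and modulus) by g = 2: 20·t ≡ -2 (mod 3).
    Reduce coefficients mod 3: 2·t ≡ 1 (mod 3).
    The inverse of 2 mod 3 is 2 (since 2·2 = 4 = 1·3 + 1), so t ≡ 2·1 = 2 ≡ 2 (mod 3).
    Then x = 4 + 40·2 = 84, valid modulo lcm(40, 6) = 120: x ≡ 84 (mod 120).
Verify: 84 mod 8 = 4, 84 mod 10 = 4, 84 mod 6 = 0.

x ≡ 84 (mod 120).


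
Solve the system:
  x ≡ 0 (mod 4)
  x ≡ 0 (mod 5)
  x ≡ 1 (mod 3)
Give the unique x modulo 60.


Moduli 4, 5, 3 are pairwise coprime; by CRT there is a unique solution modulo M = 4 · 5 · 3 = 60.
Solve pairwise, accumulating the modulus:
  Start with x ≡ 0 (mod 4).
  Combine with x ≡ 0 (mod 5): since gcd(4, 5) = 1, we get a unique residue mod 20.
    Write x = 0 + 4·t and substitute into x ≡ 0 (mod 5): 4·t ≡ 0 − 0 = 0 (mod 5).
    The inverse of 4 mod 5 is 4 (since 4·4 = 16 = 3·5 + 1), so t ≡ 4·0 = 0 ≡ 0 (mod 5).
    Then x = 0 + 4·0 = 0, valid modulo lcm(4, 5) = 20: x ≡ 0 (mod 20).
  Combine with x ≡ 1 (mod 3): since gcd(20, 3) = 1, we get a unique residue mod 60.
    Write x = 0 + 20·t and substitute into x ≡ 1 (mod 3): 20·t ≡ 1 − 0 = 1 (mod 3).
    Reduce coefficients mod 3: 2·t ≡ 1 (mod 3).
    The inverse of 2 mod 3 is 2 (since 2·2 = 4 = 1·3 + 1), so t ≡ 2·1 = 2 ≡ 2 (mod 3).
    Then x = 0 + 20·2 = 40, valid modulo lcm(20, 3) = 60: x ≡ 40 (mod 60).
Verify: 40 mod 4 = 0 ✓, 40 mod 5 = 0 ✓, 40 mod 3 = 1 ✓.

x ≡ 40 (mod 60).


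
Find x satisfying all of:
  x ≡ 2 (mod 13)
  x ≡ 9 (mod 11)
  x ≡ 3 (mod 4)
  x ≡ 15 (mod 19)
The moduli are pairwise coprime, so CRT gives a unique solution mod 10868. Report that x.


Product of moduli M = 13 · 11 · 4 · 19 = 10868.
Merge one congruence at a time:
  Start: x ≡ 2 (mod 13).
  Combine with x ≡ 9 (mod 11); new modulus lcm = 143.
    Write x = 2 + 13·t and substitute into x ≡ 9 (mod 11): 13·t ≡ 9 − 2 = 7 (mod 11).
    Reduce coefficients mod 11: 2·t ≡ 7 (mod 11).
    The inverse of 2 mod 11 is 6 (since 2·6 = 12 = 1·11 + 1), so t ≡ 6·7 = 42 ≡ 9 (mod 11).
    Then x = 2 + 13·9 = 119, valid modulo lcm(13, 11) = 143: x ≡ 119 (mod 143).
  Combine with x ≡ 3 (mod 4); new modulus lcm = 572.
    Write x = 119 + 143·t and substitute into x ≡ 3 (mod 4): 143·t ≡ 3 − 119 = -116 (mod 4).
    Reduce coefficients mod 4: 3·t ≡ 0 (mod 4).
    The inverse of 3 mod 4 is 3 (since 3·3 = 9 = 2·4 + 1), so t ≡ 3·0 = 0 ≡ 0 (mod 4).
    Then x = 119 + 143·0 = 119, valid modulo lcm(143, 4) = 572: x ≡ 119 (mod 572).
  Combine with x ≡ 15 (mod 19); new modulus lcm = 10868.
    Write x = 119 + 572·t and substitute into x ≡ 15 (mod 19): 572·t ≡ 15 − 119 = -104 (mod 19).
    Reduce coefficients mod 19: 2·t ≡ 10 (mod 19).
    The inverse of 2 mod 19 is 10 (since 2·10 = 20 = 1·19 + 1), so t ≡ 10·10 = 100 ≡ 5 (mod 19).
    Then x = 119 + 572·5 = 2979, valid modulo lcm(572, 19) = 10868: x ≡ 2979 (mod 10868).
Verify against each original: 2979 mod 13 = 2, 2979 mod 11 = 9, 2979 mod 4 = 3, 2979 mod 19 = 15.

x ≡ 2979 (mod 10868).


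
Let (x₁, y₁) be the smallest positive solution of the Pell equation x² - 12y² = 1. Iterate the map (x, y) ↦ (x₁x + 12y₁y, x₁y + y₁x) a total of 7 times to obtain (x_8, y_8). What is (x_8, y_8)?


Step 1: Find the fundamental solution (x₁, y₁) of x² - 12y² = 1.
  Expand √12 as a continued fraction. a₀ = ⌊√12⌋ = 3; iterate m_{k+1} = d_k·a_k − m_k, d_{k+1} = (12 − m_{k+1}²)/d_k, a_{k+1} = ⌊(a₀ + m_{k+1})/d_{k+1}⌋ (starting m₀ = 0, d₀ = 1), with convergents p_k = a_k·p_{k-1} + p_{k-2}, q_k = a_k·q_{k-1} + q_{k-2} (p₋₁ = 1, q₋₁ = 0):
  k = 0: a₀ = 3; p₀/q₀ = 3/1; p₀² − 12·q₀² = 9 − 12 = -3.
  k = 1: m = 3, d = 3, a = ⌊(3 + 3)/3⌋ = 2; p/q = (2·3 + 1)/(2·1 + 0) = 7/2; p² − 12·q² = 49 − 48 = 1.
  The first convergent with p² − 12·q² = 1 gives the fundamental solution (x₁, y₁) = (7, 2).
Step 2: Apply the recurrence (x_{n+1}, y_{n+1}) = (x₁x_n + 12y₁y_n, x₁y_n + y₁x_n) repeatedly.
  From (x_1, y_1) = (7, 2): x_2 = 7·7 + 12·2·2 = 97; y_2 = 7·2 + 2·7 = 28.
  From (x_2, y_2) = (97, 28): x_3 = 7·97 + 12·2·28 = 1351; y_3 = 7·28 + 2·97 = 390.
  From (x_3, y_3) = (1351, 390): x_4 = 7·1351 + 12·2·390 = 18817; y_4 = 7·390 + 2·1351 = 5432.
  From (x_4, y_4) = (18817, 5432): x_5 = 7·18817 + 12·2·5432 = 262087; y_5 = 7·5432 + 2·18817 = 75658.
  From (x_5, y_5) = (262087, 75658): x_6 = 7·262087 + 12·2·75658 = 3650401; y_6 = 7·75658 + 2·262087 = 1053780.
  From (x_6, y_6) = (3650401, 1053780): x_7 = 7·3650401 + 12·2·1053780 = 50843527; y_7 = 7·1053780 + 2·3650401 = 14677262.
  From (x_7, y_7) = (50843527, 14677262): x_8 = 7·50843527 + 12·2·14677262 = 708158977; y_8 = 7·14677262 + 2·50843527 = 204427888.
Step 3: Verify x_8² - 12·y_8² = 501489136705686529 - 501489136705686528 = 1 (should be 1). ✓

(x_1, y_1) = (7, 2); (x_8, y_8) = (708158977, 204427888).


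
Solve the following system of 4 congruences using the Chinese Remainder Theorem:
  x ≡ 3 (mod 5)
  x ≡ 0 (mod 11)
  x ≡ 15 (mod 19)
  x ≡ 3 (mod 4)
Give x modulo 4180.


Product of moduli M = 5 · 11 · 19 · 4 = 4180.
Merge one congruence at a time:
  Start: x ≡ 3 (mod 5).
  Combine with x ≡ 0 (mod 11); new modulus lcm = 55.
    Write x = 3 + 5·t and substitute into x ≡ 0 (mod 11): 5·t ≡ 0 − 3 = -3 (mod 11).
    Reduce coefficients mod 11: 5·t ≡ 8 (mod 11).
    The inverse of 5 mod 11 is 9 (since 5·9 = 45 = 4·11 + 1), so t ≡ 9·8 = 72 ≡ 6 (mod 11).
    Then x = 3 + 5·6 = 33, valid modulo lcm(5, 11) = 55: x ≡ 33 (mod 55).
  Combine with x ≡ 15 (mod 19); new modulus lcm = 1045.
    Write x = 33 + 55·t and substitute into x ≡ 15 (mod 19): 55·t ≡ 15 − 33 = -18 (mod 19).
    Reduce coefficients mod 19: 17·t ≡ 1 (mod 19).
    The inverse of 17 mod 19 is 9 (since 17·9 = 153 = 8·19 + 1), so t ≡ 9·1 = 9 ≡ 9 (mod 19).
    Then x = 33 + 55·9 = 528, valid modulo lcm(55, 19) = 1045: x ≡ 528 (mod 1045).
  Combine with x ≡ 3 (mod 4); new modulus lcm = 4180.
    Write x = 528 + 1045·t and substitute into x ≡ 3 (mod 4): 1045·t ≡ 3 − 528 = -525 (mod 4).
    Reduce coefficients mod 4: 1·t ≡ 3 (mod 4).
    So t ≡ 3 (mod 4).
    Then x = 528 + 1045·3 = 3663, valid modulo lcm(1045, 4) = 4180: x ≡ 3663 (mod 4180).
Verify against each original: 3663 mod 5 = 3, 3663 mod 11 = 0, 3663 mod 19 = 15, 3663 mod 4 = 3.

x ≡ 3663 (mod 4180).


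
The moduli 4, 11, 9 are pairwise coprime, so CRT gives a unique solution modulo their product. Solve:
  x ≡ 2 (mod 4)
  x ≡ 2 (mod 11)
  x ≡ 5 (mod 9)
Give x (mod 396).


Moduli 4, 11, 9 are pairwise coprime; by CRT there is a unique solution modulo M = 4 · 11 · 9 = 396.
Solve pairwise, accumulating the modulus:
  Start with x ≡ 2 (mod 4).
  Combine with x ≡ 2 (mod 11): since gcd(4, 11) = 1, we get a unique residue mod 44.
    Write x = 2 + 4·t and substitute into x ≡ 2 (mod 11): 4·t ≡ 2 − 2 = 0 (mod 11).
    The inverse of 4 mod 11 is 3 (since 4·3 = 12 = 1·11 + 1), so t ≡ 3·0 = 0 ≡ 0 (mod 11).
    Then x = 2 + 4·0 = 2, valid modulo lcm(4, 11) = 44: x ≡ 2 (mod 44).
  Combine with x ≡ 5 (mod 9): since gcd(44, 9) = 1, we get a unique residue mod 396.
    Write x = 2 + 44·t and substitute into x ≡ 5 (mod 9): 44·t ≡ 5 − 2 = 3 (mod 9).
    Reduce coefficients mod 9: 8·t ≡ 3 (mod 9).
    The inverse of 8 mod 9 is 8 (since 8·8 = 64 = 7·9 + 1), so t ≡ 8·3 = 24 ≡ 6 (mod 9).
    Then x = 2 + 44·6 = 266, valid modulo lcm(44, 9) = 396: x ≡ 266 (mod 396).
Verify: 266 mod 4 = 2 ✓, 266 mod 11 = 2 ✓, 266 mod 9 = 5 ✓.

x ≡ 266 (mod 396).


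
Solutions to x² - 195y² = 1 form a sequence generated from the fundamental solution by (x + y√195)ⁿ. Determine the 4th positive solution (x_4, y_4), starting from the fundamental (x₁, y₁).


Step 1: Find the fundamental solution (x₁, y₁) of x² - 195y² = 1.
  Expand √195 as a continued fraction. a₀ = ⌊√195⌋ = 13; iterate m_{k+1} = d_k·a_k − m_k, d_{k+1} = (195 − m_{k+1}²)/d_k, a_{k+1} = ⌊(a₀ + m_{k+1})/d_{k+1}⌋ (starting m₀ = 0, d₀ = 1), with convergents p_k = a_k·p_{k-1} + p_{k-2}, q_k = a_k·q_{k-1} + q_{k-2} (p₋₁ = 1, q₋₁ = 0):
  k = 0: a₀ = 13; p₀/q₀ = 13/1; p₀² − 195·q₀² = 169 − 195 = -26.
  k = 1: m = 13, d = 26, a = ⌊(13 + 13)/26⌋ = 1; p/q = (1·13 + 1)/(1·1 + 0) = 14/1; p² − 195·q² = 196 − 195 = 1.
  The first convergent with p² − 195·q² = 1 gives the fundamental solution (x₁, y₁) = (14, 1).
Step 2: Apply the recurrence (x_{n+1}, y_{n+1}) = (x₁x_n + 195y₁y_n, x₁y_n + y₁x_n) repeatedly.
  From (x_1, y_1) = (14, 1): x_2 = 14·14 + 195·1·1 = 391; y_2 = 14·1 + 1·14 = 28.
  From (x_2, y_2) = (391, 28): x_3 = 14·391 + 195·1·28 = 10934; y_3 = 14·28 + 1·391 = 783.
  From (x_3, y_3) = (10934, 783): x_4 = 14·10934 + 195·1·783 = 305761; y_4 = 14·783 + 1·10934 = 21896.
Step 3: Verify x_4² - 195·y_4² = 93489789121 - 93489789120 = 1 (should be 1). ✓

(x_1, y_1) = (14, 1); (x_4, y_4) = (305761, 21896).


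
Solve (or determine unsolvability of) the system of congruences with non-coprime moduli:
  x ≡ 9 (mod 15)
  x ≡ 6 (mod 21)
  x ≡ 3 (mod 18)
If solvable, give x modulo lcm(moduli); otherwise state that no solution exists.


Moduli 15, 21, 18 are not pairwise coprime, so CRT works modulo lcm(m_i) when all pairwise compatibility conditions hold.
Pairwise compatibility: gcd(m_i, m_j) must divide a_i - a_j for every pair.
Merge one congruence at a time:
  Start: x ≡ 9 (mod 15).
  Combine with x ≡ 6 (mod 21): gcd(15, 21) = 3; 6 - 9 = -3, which IS divisible by 3, so compatible.
    Write x = 9 + 15·t and substitute into x ≡ 6 (mod 21): 15·t ≡ 6 − 9 = -3 (mod 21).
    Divide the congruence (and modulus) by g = 3: 5·t ≡ -1 (mod 7).
    Reduce coefficients mod 7: 5·t ≡ 6 (mod 7).
    The inverse of 5 mod 7 is 3 (since 5·3 = 15 = 2·7 + 1), so t ≡ 3·6 = 18 ≡ 4 (mod 7).
    Then x = 9 + 15·4 = 69, valid modulo lcm(15, 21) = 105: x ≡ 69 (mod 105).
  Combine with x ≡ 3 (mod 18): gcd(105, 18) = 3; 3 - 69 = -66, which IS divisible by 3, so compatible.
    Write x = 69 + 105·t and substitute into x ≡ 3 (mod 18): 105·t ≡ 3 − 69 = -66 (mod 18).
    Divide the congruence (and modulus) by g = 3: 35·t ≡ -22 (mod 6).
    Reduce coefficients mod 6: 5·t ≡ 2 (mod 6).
    The inverse of 5 mod 6 is 5 (since 5·5 = 25 = 4·6 + 1), so t ≡ 5·2 = 10 ≡ 4 (mod 6).
    Then x = 69 + 105·4 = 489, valid modulo lcm(105, 18) = 630: x ≡ 489 (mod 630).
Verify: 489 mod 15 = 9, 489 mod 21 = 6, 489 mod 18 = 3.

x ≡ 489 (mod 630).


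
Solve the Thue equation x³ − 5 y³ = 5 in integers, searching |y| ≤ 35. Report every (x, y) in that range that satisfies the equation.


The equation is x³ - 5y³ = 5. For fixed y, x³ = 5·y³ + 5, so a solution requires the RHS to be a perfect cube.
Strategy: iterate y from -35 to 35, compute RHS = 5·y³ + 5, and check whether it is a (positive or negative) perfect cube.
Check small values of y:
  y = 0: RHS = 5 is not a perfect cube.
  y = 1: RHS = 10 is not a perfect cube.
  y = -1: RHS = 0 = (0)³ ⇒ x = 0 works.
  y = 2: RHS = 45 is not a perfect cube.
  y = -2: RHS = -35 is not a perfect cube.
  y = 3: RHS = 140 is not a perfect cube.
  y = -3: RHS = -130 is not a perfect cube.
Continuing the search up to |y| = 35 finds no further solutions beyond those listed.
Collected solutions: (0, -1).

Solutions (with |y| ≤ 35): (0, -1).


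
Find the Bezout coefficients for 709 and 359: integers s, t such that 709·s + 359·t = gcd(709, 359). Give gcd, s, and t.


Euclidean algorithm on (709, 359) — divide until remainder is 0:
  709 = 1 · 359 + 350
  359 = 1 · 350 + 9
  350 = 38 · 9 + 8
  9 = 1 · 8 + 1
  8 = 8 · 1 + 0
gcd(709, 359) = 1.
Track Bezout coefficients alongside the remainders: start with r₀ = 709 = a·1 + b·0 (s = 1, t = 0) and r₁ = 359 = a·0 + b·1 (s = 0, t = 1); each new remainder r_{k+1} = r_{k-1} − q_k·r_k inherits s_{k+1} = s_{k-1} − q_k·s_k, t_{k+1} = t_{k-1} − q_k·t_k, so r_k = a·s_k + b·t_k at every step:
  q = 1: r = 350, s = 1 − 1·0 = 1, t = 0 − 1·1 = -1  (check: 709·1 + 359·(-1) = 350)
  q = 1: r = 9, s = 0 − 1·1 = -1, t = 1 − 1·(-1) = 2  (check: 709·(-1) + 359·2 = 9)
  q = 38: r = 8, s = 1 − 38·(-1) = 39, t = -1 − 38·2 = -77  (check: 709·39 + 359·(-77) = 8)
  q = 1: r = 1, s = -1 − 1·39 = -40, t = 2 − 1·(-77) = 79  (check: 709·(-40) + 359·79 = 1)
The row with r = 1 (the gcd) gives the Bezout coefficients s = -40, t = 79.
Result: 709 · (-40) + 359 · (79) = 1.

gcd(709, 359) = 1; s = -40, t = 79 (check: 709·(-40) + 359·79 = 1).


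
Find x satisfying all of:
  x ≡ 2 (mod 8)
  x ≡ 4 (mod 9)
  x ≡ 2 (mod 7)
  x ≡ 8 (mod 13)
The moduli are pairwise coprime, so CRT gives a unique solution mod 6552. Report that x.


Product of moduli M = 8 · 9 · 7 · 13 = 6552.
Merge one congruence at a time:
  Start: x ≡ 2 (mod 8).
  Combine with x ≡ 4 (mod 9); new modulus lcm = 72.
    Write x = 2 + 8·t and substitute into x ≡ 4 (mod 9): 8·t ≡ 4 − 2 = 2 (mod 9).
    The inverse of 8 mod 9 is 8 (since 8·8 = 64 = 7·9 + 1), so t ≡ 8·2 = 16 ≡ 7 (mod 9).
    Then x = 2 + 8·7 = 58, valid modulo lcm(8, 9) = 72: x ≡ 58 (mod 72).
  Combine with x ≡ 2 (mod 7); new modulus lcm = 504.
    Write x = 58 + 72·t and substitute into x ≡ 2 (mod 7): 72·t ≡ 2 − 58 = -56 (mod 7).
    Reduce coefficients mod 7: 2·t ≡ 0 (mod 7).
    The inverse of 2 mod 7 is 4 (since 2·4 = 8 = 1·7 + 1), so t ≡ 4·0 = 0 ≡ 0 (mod 7).
    Then x = 58 + 72·0 = 58, valid modulo lcm(72, 7) = 504: x ≡ 58 (mod 504).
  Combine with x ≡ 8 (mod 13); new modulus lcm = 6552.
    Write x = 58 + 504·t and substitute into x ≡ 8 (mod 13): 504·t ≡ 8 − 58 = -50 (mod 13).
    Reduce coefficients mod 13: 10·t ≡ 2 (mod 13).
    The inverse of 10 mod 13 is 4 (since 10·4 = 40 = 3·13 + 1), so t ≡ 4·2 = 8 ≡ 8 (mod 13).
    Then x = 58 + 504·8 = 4090, valid modulo lcm(504, 13) = 6552: x ≡ 4090 (mod 6552).
Verify against each original: 4090 mod 8 = 2, 4090 mod 9 = 4, 4090 mod 7 = 2, 4090 mod 13 = 8.

x ≡ 4090 (mod 6552).


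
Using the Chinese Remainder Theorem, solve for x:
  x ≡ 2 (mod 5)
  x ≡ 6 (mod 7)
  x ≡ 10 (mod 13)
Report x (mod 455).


Moduli 5, 7, 13 are pairwise coprime; by CRT there is a unique solution modulo M = 5 · 7 · 13 = 455.
Solve pairwise, accumulating the modulus:
  Start with x ≡ 2 (mod 5).
  Combine with x ≡ 6 (mod 7): since gcd(5, 7) = 1, we get a unique residue mod 35.
    Write x = 2 + 5·t and substitute into x ≡ 6 (mod 7): 5·t ≡ 6 − 2 = 4 (mod 7).
    The inverse of 5 mod 7 is 3 (since 5·3 = 15 = 2·7 + 1), so t ≡ 3·4 = 12 ≡ 5 (mod 7).
    Then x = 2 + 5·5 = 27, valid modulo lcm(5, 7) = 35: x ≡ 27 (mod 35).
  Combine with x ≡ 10 (mod 13): since gcd(35, 13) = 1, we get a unique residue mod 455.
    Write x = 27 + 35·t and substitute into x ≡ 10 (mod 13): 35·t ≡ 10 − 27 = -17 (mod 13).
    Reduce coefficients mod 13: 9·t ≡ 9 (mod 13).
    The inverse of 9 mod 13 is 3 (since 9·3 = 27 = 2·13 + 1), so t ≡ 3·9 = 27 ≡ 1 (mod 13).
    Then x = 27 + 35·1 = 62, valid modulo lcm(35, 13) = 455: x ≡ 62 (mod 455).
Verify: 62 mod 5 = 2 ✓, 62 mod 7 = 6 ✓, 62 mod 13 = 10 ✓.

x ≡ 62 (mod 455).


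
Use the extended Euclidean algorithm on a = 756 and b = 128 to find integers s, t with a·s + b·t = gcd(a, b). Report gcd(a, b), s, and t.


Euclidean algorithm on (756, 128) — divide until remainder is 0:
  756 = 5 · 128 + 116
  128 = 1 · 116 + 12
  116 = 9 · 12 + 8
  12 = 1 · 8 + 4
  8 = 2 · 4 + 0
gcd(756, 128) = 4.
Track Bezout coefficients alongside the remainders: start with r₀ = 756 = a·1 + b·0 (s = 1, t = 0) and r₁ = 128 = a·0 + b·1 (s = 0, t = 1); each new remainder r_{k+1} = r_{k-1} − q_k·r_k inherits s_{k+1} = s_{k-1} − q_k·s_k, t_{k+1} = t_{k-1} − q_k·t_k, so r_k = a·s_k + b·t_k at every step:
  q = 5: r = 116, s = 1 − 5·0 = 1, t = 0 − 5·1 = -5  (check: 756·1 + 128·(-5) = 116)
  q = 1: r = 12, s = 0 − 1·1 = -1, t = 1 − 1·(-5) = 6  (check: 756·(-1) + 128·6 = 12)
  q = 9: r = 8, s = 1 − 9·(-1) = 10, t = -5 − 9·6 = -59  (check: 756·10 + 128·(-59) = 8)
  q = 1: r = 4, s = -1 − 1·10 = -11, t = 6 − 1·(-59) = 65  (check: 756·(-11) + 128·65 = 4)
The row with r = 4 (the gcd) gives the Bezout coefficients s = -11, t = 65.
Result: 756 · (-11) + 128 · (65) = 4.

gcd(756, 128) = 4; s = -11, t = 65 (check: 756·(-11) + 128·65 = 4).


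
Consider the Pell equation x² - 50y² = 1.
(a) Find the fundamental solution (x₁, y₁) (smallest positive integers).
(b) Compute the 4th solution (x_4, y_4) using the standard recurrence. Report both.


Step 1: Find the fundamental solution (x₁, y₁) of x² - 50y² = 1.
  Expand √50 as a continued fraction. a₀ = ⌊√50⌋ = 7; iterate m_{k+1} = d_k·a_k − m_k, d_{k+1} = (50 − m_{k+1}²)/d_k, a_{k+1} = ⌊(a₀ + m_{k+1})/d_{k+1}⌋ (starting m₀ = 0, d₀ = 1), with convergents p_k = a_k·p_{k-1} + p_{k-2}, q_k = a_k·q_{k-1} + q_{k-2} (p₋₁ = 1, q₋₁ = 0):
  k = 0: a₀ = 7; p₀/q₀ = 7/1; p₀² − 50·q₀² = 49 − 50 = -1.
  k = 1: m = 7, d = 1, a = ⌊(7 + 7)/1⌋ = 14; p/q = (14·7 + 1)/(14·1 + 0) = 99/14; p² − 50·q² = 9801 − 9800 = 1.
  The first convergent with p² − 50·q² = 1 gives the fundamental solution (x₁, y₁) = (99, 14).
Step 2: Apply the recurrence (x_{n+1}, y_{n+1}) = (x₁x_n + 50y₁y_n, x₁y_n + y₁x_n) repeatedly.
  From (x_1, y_1) = (99, 14): x_2 = 99·99 + 50·14·14 = 19601; y_2 = 99·14 + 14·99 = 2772.
  From (x_2, y_2) = (19601, 2772): x_3 = 99·19601 + 50·14·2772 = 3880899; y_3 = 99·2772 + 14·19601 = 548842.
  From (x_3, y_3) = (3880899, 548842): x_4 = 99·3880899 + 50·14·548842 = 768398401; y_4 = 99·548842 + 14·3880899 = 108667944.
Step 3: Verify x_4² - 50·y_4² = 590436102659356801 - 590436102659356800 = 1 (should be 1). ✓

(x_1, y_1) = (99, 14); (x_4, y_4) = (768398401, 108667944).


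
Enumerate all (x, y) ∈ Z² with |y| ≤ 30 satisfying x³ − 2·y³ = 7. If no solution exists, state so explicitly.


The equation is x³ - 2y³ = 7. For fixed y, x³ = 2·y³ + 7, so a solution requires the RHS to be a perfect cube.
Strategy: iterate y from -30 to 30, compute RHS = 2·y³ + 7, and check whether it is a (positive or negative) perfect cube.
Check small values of y:
  y = 0: RHS = 7 is not a perfect cube.
  y = 1: RHS = 9 is not a perfect cube.
  y = -1: RHS = 5 is not a perfect cube.
  y = 2: RHS = 23 is not a perfect cube.
  y = -2: RHS = -9 is not a perfect cube.
  y = 3: RHS = 61 is not a perfect cube.
  y = -3: RHS = -47 is not a perfect cube.
Continuing the search up to |y| = 30 finds no solutions either.
No (x, y) in the scanned range satisfies the equation.

No integer solutions with |y| ≤ 30.


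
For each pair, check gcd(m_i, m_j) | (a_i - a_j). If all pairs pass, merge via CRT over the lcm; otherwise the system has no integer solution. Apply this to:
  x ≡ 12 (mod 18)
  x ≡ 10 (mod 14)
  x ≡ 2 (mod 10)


Moduli 18, 14, 10 are not pairwise coprime, so CRT works modulo lcm(m_i) when all pairwise compatibility conditions hold.
Pairwise compatibility: gcd(m_i, m_j) must divide a_i - a_j for every pair.
Merge one congruence at a time:
  Start: x ≡ 12 (mod 18).
  Combine with x ≡ 10 (mod 14): gcd(18, 14) = 2; 10 - 12 = -2, which IS divisible by 2, so compatible.
    Write x = 12 + 18·t and substitute into x ≡ 10 (mod 14): 18·t ≡ 10 − 12 = -2 (mod 14).
    Divide the congruence (and modulus) by g = 2: 9·t ≡ -1 (mod 7).
    Reduce coefficients mod 7: 2·t ≡ 6 (mod 7).
    The inverse of 2 mod 7 is 4 (since 2·4 = 8 = 1·7 + 1), so t ≡ 4·6 = 24 ≡ 3 (mod 7).
    Then x = 12 + 18·3 = 66, valid modulo lcm(18, 14) = 126: x ≡ 66 (mod 126).
  Combine with x ≡ 2 (mod 10): gcd(126, 10) = 2; 2 - 66 = -64, which IS divisible by 2, so compatible.
    Write x = 66 + 126·t and substitute into x ≡ 2 (mod 10): 126·t ≡ 2 − 66 = -64 (mod 10).
    Divide the congruence (and modulus) by g = 2: 63·t ≡ -32 (mod 5).
    Reduce coefficients mod 5: 3·t ≡ 3 (mod 5).
    The inverse of 3 mod 5 is 2 (since 3·2 = 6 = 1·5 + 1), so t ≡ 2·3 = 6 ≡ 1 (mod 5).
    Then x = 66 + 126·1 = 192, valid modulo lcm(126, 10) = 630: x ≡ 192 (mod 630).
Verify: 192 mod 18 = 12, 192 mod 14 = 10, 192 mod 10 = 2.

x ≡ 192 (mod 630).


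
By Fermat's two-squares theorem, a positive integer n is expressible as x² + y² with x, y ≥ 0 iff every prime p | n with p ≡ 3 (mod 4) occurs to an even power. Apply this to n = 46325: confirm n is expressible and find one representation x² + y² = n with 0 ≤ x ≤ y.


Step 1: Factor n = 46325 = 5^2 · 17 · 109.
Step 2: Check the mod-4 condition on each prime factor: 5 ≡ 1 (mod 4), exponent 2; 17 ≡ 1 (mod 4), exponent 1; 109 ≡ 1 (mod 4), exponent 1.
All primes ≡ 3 (mod 4) appear to even exponent (or don't appear), so by the two-squares theorem n IS expressible as a sum of two squares.
Step 3: Build a representation. Group n = k² · m with k = 5 and m = 17 · 109 = 1853 (a product of primes ≡ 1 (mod 4)); a representation of m scales to one of n via (k·x)² + (k·y)² = k²(x² + y²). Each prime p ≡ 1 (mod 4) is itself a sum of two squares; find a² by testing p − a² for a perfect square:
  17: 17 − 1² = 16 = 4² ⇒ 17 = 1² + 4².
  109: 109 − 1² = 108, 109 − 2² = 105, 109 − 3² = 100 = 10² ⇒ 109 = 3² + 10².
  Combine using the Brahmagupta–Fibonacci identity (a² + b²)(c² + d²) = (ac − bd)² + (ad + bc)² = (ac + bd)² + (ad − bc)²:
  17 · 109 = 1853: from (1² + 4²)(3² + 10²), take (1·3 − 4·10, 1·10 + 4·3) = (3 − 40, 10 + 12) = (-37, 22); dropping signs (only squares matter) gives (37, 22); check 37² + 22² = 1369 + 484 = 1853 ✓.
  Scale by k = 5: (5·37, 5·22) = (185, 110).
Step 4: Order so x ≤ y and verify: 110² + 185² = 12100 + 34225 = 46325 = n. ✓

n = 46325 = 110² + 185² (one valid representation with x ≤ y).
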